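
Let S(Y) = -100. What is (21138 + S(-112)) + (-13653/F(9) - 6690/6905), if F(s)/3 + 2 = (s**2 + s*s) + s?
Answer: 4903526729/233389 ≈ 21010.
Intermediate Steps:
F(s) = -6 + 3*s + 6*s**2 (F(s) = -6 + 3*((s**2 + s*s) + s) = -6 + 3*((s**2 + s**2) + s) = -6 + 3*(2*s**2 + s) = -6 + 3*(s + 2*s**2) = -6 + (3*s + 6*s**2) = -6 + 3*s + 6*s**2)
(21138 + S(-112)) + (-13653/F(9) - 6690/6905) = (21138 - 100) + (-13653/(-6 + 3*9 + 6*9**2) - 6690/6905) = 21038 + (-13653/(-6 + 27 + 6*81) - 6690*1/6905) = 21038 + (-13653/(-6 + 27 + 486) - 1338/1381) = 21038 + (-13653/507 - 1338/1381) = 21038 + (-13653*1/507 - 1338/1381) = 21038 + (-4551/169 - 1338/1381) = 21038 - 6511053/233389 = 4903526729/233389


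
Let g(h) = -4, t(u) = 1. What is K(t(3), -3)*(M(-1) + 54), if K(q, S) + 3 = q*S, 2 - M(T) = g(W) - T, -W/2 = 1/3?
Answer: -354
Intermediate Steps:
W = -⅔ (W = -2/3 = -2*⅓ = -⅔ ≈ -0.66667)
M(T) = 6 + T (M(T) = 2 - (-4 - T) = 2 + (4 + T) = 6 + T)
K(q, S) = -3 + S*q (K(q, S) = -3 + q*S = -3 + S*q)
K(t(3), -3)*(M(-1) + 54) = (-3 - 3*1)*((6 - 1) + 54) = (-3 - 3)*(5 + 54) = -6*59 = -354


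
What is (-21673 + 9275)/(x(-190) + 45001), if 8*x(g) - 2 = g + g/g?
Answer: -99184/359821 ≈ -0.27565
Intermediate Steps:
x(g) = 3/8 + g/8 (x(g) = ¼ + (g + g/g)/8 = ¼ + (g + 1)/8 = ¼ + (1 + g)/8 = ¼ + (⅛ + g/8) = 3/8 + g/8)
(-21673 + 9275)/(x(-190) + 45001) = (-21673 + 9275)/((3/8 + (⅛)*(-190)) + 45001) = -12398/((3/8 - 95/4) + 45001) = -12398/(-187/8 + 45001) = -12398/359821/8 = -12398*8/359821 = -99184/359821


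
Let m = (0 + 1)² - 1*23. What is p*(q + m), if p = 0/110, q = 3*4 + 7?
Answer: 0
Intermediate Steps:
m = -22 (m = 1² - 23 = 1 - 23 = -22)
q = 19 (q = 12 + 7 = 19)
p = 0 (p = 0*(1/110) = 0)
p*(q + m) = 0*(19 - 22) = 0*(-3) = 0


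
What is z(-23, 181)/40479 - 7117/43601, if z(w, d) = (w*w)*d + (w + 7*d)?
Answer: 1313634250/588308293 ≈ 2.2329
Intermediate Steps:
z(w, d) = w + 7*d + d*w² (z(w, d) = w²*d + (w + 7*d) = d*w² + (w + 7*d) = w + 7*d + d*w²)
z(-23, 181)/40479 - 7117/43601 = (-23 + 7*181 + 181*(-23)²)/40479 - 7117/43601 = (-23 + 1267 + 181*529)*(1/40479) - 7117*1/43601 = (-23 + 1267 + 95749)*(1/40479) - 7117/43601 = 96993*(1/40479) - 7117/43601 = 32331/13493 - 7117/43601 = 1313634250/588308293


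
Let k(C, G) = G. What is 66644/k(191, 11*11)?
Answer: 66644/121 ≈ 550.78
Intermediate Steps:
66644/k(191, 11*11) = 66644/((11*11)) = 66644/121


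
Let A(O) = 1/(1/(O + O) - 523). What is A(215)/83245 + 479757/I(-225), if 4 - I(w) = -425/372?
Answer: 668221779535428926/7162610526393 ≈ 93293.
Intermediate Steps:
I(w) = 1913/372 (I(w) = 4 - (-425)/372 = 4 - 1*(-425/372) = 4 + 425/372 = 1913/372)
A(O) = 1/(-523 + 1/(2*O)) (A(O) = 1/(1/(2*O) - 523) = 1/(-523 + 1/(2*O)))
A(215)/83245 + 479757/I(-225) = -2*215/(-1 + 1046*215)/83245 + 479757/(1913/372) = -2*215/(-1 + 224890)*(1/83245) + 479757*(372/1913) = -2*215/224889*(1/83245) + 178469604/1913 = -2*215*1/224889*(1/83245) + 178469604/1913 = -430/224889*1/83245 + 178469604/1913 = -86/3744176961 + 178469604/1913 = 668221779535428926/7162610526393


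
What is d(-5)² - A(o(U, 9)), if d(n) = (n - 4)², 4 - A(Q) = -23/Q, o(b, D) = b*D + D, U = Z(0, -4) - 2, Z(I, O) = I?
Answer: 59036/9 ≈ 6559.6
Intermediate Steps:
U = -2 (U = 0 - 2 = -2)
o(b, D) = D + D*b (o(b, D) = D*b + D = D + D*b)
A(Q) = 4 + 23/Q (A(Q) = 4 - (-23)/Q = 4 + 23/Q)
d(n) = (-4 + n)²
d(-5)² - A(o(U, 9)) = ((-4 - 5)²)² - (4 + 23/((9*(1 - 2)))) = ((-9)²)² - (4 + 23/((9*(-1)))) = 81² - (4 + 23/(-9)) = 6561 - (4 + 23*(-⅑)) = 6561 - (4 - 23/9) = 6561 - 1*13/9 = 6561 - 13/9 = 59036/9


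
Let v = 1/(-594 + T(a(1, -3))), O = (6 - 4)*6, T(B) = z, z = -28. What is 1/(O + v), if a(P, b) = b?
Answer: 622/7463 ≈ 0.083344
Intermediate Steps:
T(B) = -28
O = 12 (O = 2*6 = 12)
v = -1/622 (v = 1/(-594 - 28) = 1/(-622) = -1/622 ≈ -0.0016077)
1/(O + v) = 1/(12 - 1/622) = 1/(7463/622) = 622/7463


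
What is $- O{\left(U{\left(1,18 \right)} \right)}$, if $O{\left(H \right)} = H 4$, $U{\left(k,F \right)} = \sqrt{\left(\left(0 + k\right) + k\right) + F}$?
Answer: $- 8 \sqrt{5} \approx -17.889$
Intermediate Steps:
$U{\left(k,F \right)} = \sqrt{F + 2 k}$ ($U{\left(k,F \right)} = \sqrt{\left(k + k\right) + F} = \sqrt{2 k + F} = \sqrt{F + 2 k}$)
$O{\left(H \right)} = 4 H$
$- O{\left(U{\left(1,18 \right)} \right)} = - 4 \sqrt{18 + 2 \cdot 1} = - 4 \sqrt{18 + 2} = - 4 \sqrt{20} = - 4 \cdot 2 \sqrt{5} = - 8 \sqrt{5}$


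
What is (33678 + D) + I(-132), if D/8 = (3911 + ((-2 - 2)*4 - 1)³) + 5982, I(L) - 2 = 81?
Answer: 73601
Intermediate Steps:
I(L) = 83 (I(L) = 2 + 81 = 83)
D = 39840 (D = 8*((3911 + ((-2 - 2)*4 - 1)³) + 5982) = 8*((3911 + (-4*4 - 1)³) + 5982) = 8*((3911 + (-16 - 1)³) + 5982) = 8*((3911 + (-17)³) + 5982) = 8*((3911 - 4913) + 5982) = 8*(-1002 + 5982) = 8*4980 = 39840)
(33678 + D) + I(-132) = (33678 + 39840) + 83 = 73518 + 83 = 73601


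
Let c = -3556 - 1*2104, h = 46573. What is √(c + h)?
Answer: √40913 ≈ 202.27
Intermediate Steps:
c = -5660 (c = -3556 - 2104 = -5660)
√(c + h) = √(-5660 + 46573) = √40913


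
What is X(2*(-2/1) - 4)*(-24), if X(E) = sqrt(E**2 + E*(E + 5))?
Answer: -48*sqrt(22) ≈ -225.14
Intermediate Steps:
X(E) = sqrt(E**2 + E*(5 + E))
X(2*(-2/1) - 4)*(-24) = sqrt((2*(-2/1) - 4)*(5 + 2*(2*(-2/1) - 4)))*(-24) = sqrt((2*(-2*1) - 4)*(5 + 2*(2*(-2*1) - 4)))*(-24) = sqrt((2*(-2) - 4)*(5 + 2*(2*(-2) - 4)))*(-24) = sqrt((-4 - 4)*(5 + 2*(-4 - 4)))*(-24) = sqrt(-8*(5 + 2*(-8)))*(-24) = sqrt(-8*(5 - 16))*(-24) = sqrt(-8*(-11))*(-24) = sqrt(88)*(-24) = (2*sqrt(22))*(-24) = -48*sqrt(22)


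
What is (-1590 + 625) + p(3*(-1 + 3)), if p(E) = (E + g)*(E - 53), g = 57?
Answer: -3926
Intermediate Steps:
p(E) = (-53 + E)*(57 + E) (p(E) = (E + 57)*(E - 53) = (57 + E)*(-53 + E) = (-53 + E)*(57 + E))
(-1590 + 625) + p(3*(-1 + 3)) = (-1590 + 625) + (-3021 + (3*(-1 + 3))² + 4*(3*(-1 + 3))) = -965 + (-3021 + (3*2)² + 4*(3*2)) = -965 + (-3021 + 6² + 4*6) = -965 + (-3021 + 36 + 24) = -965 - 2961 = -3926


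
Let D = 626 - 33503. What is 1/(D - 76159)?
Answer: -1/109036 ≈ -9.1713e-6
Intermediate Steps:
D = -32877
1/(D - 76159) = 1/(-32877 - 76159) = 1/(-109036) = -1/109036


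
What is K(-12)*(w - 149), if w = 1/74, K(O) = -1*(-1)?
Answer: -11025/74 ≈ -148.99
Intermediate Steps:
K(O) = 1
w = 1/74 ≈ 0.013514
K(-12)*(w - 149) = 1*(1/74 - 149) = 1*(-11025/74) = -11025/74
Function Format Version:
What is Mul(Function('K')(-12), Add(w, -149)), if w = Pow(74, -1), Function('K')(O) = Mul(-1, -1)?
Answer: Rational(-11025, 74) ≈ -148.99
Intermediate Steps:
Function('K')(O) = 1
w = Rational(1, 74) ≈ 0.013514
Mul(Function('K')(-12), Add(w, -149)) = Mul(1, Add(Rational(1, 74), -149)) = Mul(1, Rational(-11025, 74)) = Rational(-11025, 74)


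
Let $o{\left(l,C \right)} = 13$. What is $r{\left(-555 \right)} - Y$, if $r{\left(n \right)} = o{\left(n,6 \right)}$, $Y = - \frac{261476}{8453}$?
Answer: $\frac{371365}{8453} \approx 43.933$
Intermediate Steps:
$Y = - \frac{261476}{8453}$ ($Y = \left(-261476\right) \frac{1}{8453} = - \frac{261476}{8453} \approx -30.933$)
$r{\left(n \right)} = 13$
$r{\left(-555 \right)} - Y = 13 - - \frac{261476}{8453} = 13 + \frac{261476}{8453} = \frac{371365}{8453}$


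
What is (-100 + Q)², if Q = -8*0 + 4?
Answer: 9216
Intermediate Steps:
Q = 4 (Q = 0 + 4 = 4)
(-100 + Q)² = (-100 + 4)² = (-96)² = 9216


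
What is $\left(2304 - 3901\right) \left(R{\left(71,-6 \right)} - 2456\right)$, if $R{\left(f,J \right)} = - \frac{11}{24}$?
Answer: $\frac{94151135}{24} \approx 3.923 \cdot 10^{6}$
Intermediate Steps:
$R{\left(f,J \right)} = - \frac{11}{24}$ ($R{\left(f,J \right)} = \left(-11\right) \frac{1}{24} = - \frac{11}{24}$)
$\left(2304 - 3901\right) \left(R{\left(71,-6 \right)} - 2456\right) = \left(2304 - 3901\right) \left(- \frac{11}{24} - 2456\right) = \left(-1597\right) \left(- \frac{58955}{24}\right) = \frac{94151135}{24}$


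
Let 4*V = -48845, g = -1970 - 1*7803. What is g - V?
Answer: 9753/4 ≈ 2438.3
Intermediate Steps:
g = -9773 (g = -1970 - 7803 = -9773)
V = -48845/4 (V = (1/4)*(-48845) = -48845/4 ≈ -12211.)
g - V = -9773 - 1*(-48845/4) = -9773 + 48845/4 = 9753/4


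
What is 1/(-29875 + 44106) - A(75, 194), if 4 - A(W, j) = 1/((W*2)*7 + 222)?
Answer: -72391825/18101832 ≈ -3.9991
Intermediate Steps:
A(W, j) = 4 - 1/(222 + 14*W) (A(W, j) = 4 - 1/((W*2)*7 + 222) = 4 - 1/((2*W)*7 + 222) = 4 - 1/(14*W + 222) = 4 - 1/(222 + 14*W))
1/(-29875 + 44106) - A(75, 194) = 1/(-29875 + 44106) - (887 + 56*75)/(2*(111 + 7*75)) = 1/14231 - (887 + 4200)/(2*(111 + 525)) = 1/14231 - 5087/(2*636) = 1/14231 - 1*5087/1272 = 1/14231 - 5087/1272 = -72391825/18101832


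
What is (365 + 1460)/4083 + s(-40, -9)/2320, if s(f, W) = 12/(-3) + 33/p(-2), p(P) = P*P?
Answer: 17005411/37890240 ≈ 0.44881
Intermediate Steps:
p(P) = P**2
s(f, W) = 17/4 (s(f, W) = 12/(-3) + 33/((-2)**2) = 12*(-1/3) + 33/4 = -4 + 33*(1/4) = -4 + 33/4 = 17/4)
(365 + 1460)/4083 + s(-40, -9)/2320 = (365 + 1460)/4083 + (17/4)/2320 = 1825*(1/4083) + (17/4)*(1/2320) = 1825/4083 + 17/9280 = 17005411/37890240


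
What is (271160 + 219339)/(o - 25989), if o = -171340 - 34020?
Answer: -490499/231349 ≈ -2.1202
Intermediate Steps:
o = -205360
(271160 + 219339)/(o - 25989) = (271160 + 219339)/(-205360 - 25989) = 490499/(-231349) = 490499*(-1/231349) = -490499/231349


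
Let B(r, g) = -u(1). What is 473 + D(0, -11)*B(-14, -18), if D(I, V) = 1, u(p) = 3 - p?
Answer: 471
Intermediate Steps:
B(r, g) = -2 (B(r, g) = -(3 - 1*1) = -(3 - 1) = -1*2 = -2)
473 + D(0, -11)*B(-14, -18) = 473 + 1*(-2) = 473 - 2 = 471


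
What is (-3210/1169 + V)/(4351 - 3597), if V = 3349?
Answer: 3911771/881426 ≈ 4.4380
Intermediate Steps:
(-3210/1169 + V)/(4351 - 3597) = (-3210/1169 + 3349)/(4351 - 3597) = (-3210*1/1169 + 3349)/754 = (-3210/1169 + 3349)*(1/754) = (3911771/1169)*(1/754) = 3911771/881426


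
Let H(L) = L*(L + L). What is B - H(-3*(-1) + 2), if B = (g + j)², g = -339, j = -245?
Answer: 341006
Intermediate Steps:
H(L) = 2*L² (H(L) = L*(2*L) = 2*L²)
B = 341056 (B = (-339 - 245)² = (-584)² = 341056)
B - H(-3*(-1) + 2) = 341056 - 2*(-3*(-1) + 2)² = 341056 - 2*(3 + 2)² = 341056 - 2*5² = 341056 - 2*25 = 341056 - 1*50 = 341056 - 50 = 341006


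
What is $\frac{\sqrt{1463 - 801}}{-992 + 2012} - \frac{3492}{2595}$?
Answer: $- \frac{1164}{865} + \frac{\sqrt{662}}{1020} \approx -1.3204$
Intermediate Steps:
$\frac{\sqrt{1463 - 801}}{-992 + 2012} - \frac{3492}{2595} = \frac{\sqrt{662}}{1020} - \frac{1164}{865} = - \frac{1164}{865} + \frac{\sqrt{662}}{1020}$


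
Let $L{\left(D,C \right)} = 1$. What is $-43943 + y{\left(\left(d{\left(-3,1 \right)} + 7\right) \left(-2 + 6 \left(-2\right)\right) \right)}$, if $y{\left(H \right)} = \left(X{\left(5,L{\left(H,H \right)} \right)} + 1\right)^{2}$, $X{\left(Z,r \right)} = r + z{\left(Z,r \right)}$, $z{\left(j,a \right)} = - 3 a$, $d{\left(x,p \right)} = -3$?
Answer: $-43942$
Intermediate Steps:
$X{\left(Z,r \right)} = - 2 r$ ($X{\left(Z,r \right)} = r - 3 r = - 2 r$)
$y{\left(H \right)} = 1$ ($y{\left(H \right)} = \left(\left(-2\right) 1 + 1\right)^{2} = \left(-2 + 1\right)^{2} = \left(-1\right)^{2} = 1$)
$-43943 + y{\left(\left(d{\left(-3,1 \right)} + 7\right) \left(-2 + 6 \left(-2\right)\right) \right)} = -43943 + 1 = -43942$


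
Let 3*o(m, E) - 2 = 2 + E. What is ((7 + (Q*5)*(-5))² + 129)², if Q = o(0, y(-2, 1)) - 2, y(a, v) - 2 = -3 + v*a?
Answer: 505215529/81 ≈ 6.2372e+6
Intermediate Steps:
y(a, v) = -1 + a*v (y(a, v) = 2 + (-3 + v*a) = 2 + (-3 + a*v) = -1 + a*v)
o(m, E) = 4/3 + E/3 (o(m, E) = ⅔ + (2 + E)/3 = ⅔ + (⅔ + E/3) = 4/3 + E/3)
Q = -5/3 (Q = (4/3 + (-1 - 2*1)/3) - 2 = (4/3 + (-1 - 2)/3) - 2 = (4/3 + (⅓)*(-3)) - 2 = (4/3 - 1) - 2 = ⅓ - 2 = -5/3 ≈ -1.6667)
((7 + (Q*5)*(-5))² + 129)² = ((7 - 5/3*5*(-5))² + 129)² = ((7 - 25/3*(-5))² + 129)² = ((7 + 125/3)² + 129)² = ((146/3)² + 129)² = (21316/9 + 129)² = (22477/9)² = 505215529/81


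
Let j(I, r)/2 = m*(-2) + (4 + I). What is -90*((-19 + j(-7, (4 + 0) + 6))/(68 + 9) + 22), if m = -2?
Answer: -150930/77 ≈ -1960.1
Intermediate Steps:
j(I, r) = 16 + 2*I (j(I, r) = 2*(-2*(-2) + (4 + I)) = 2*(4 + (4 + I)) = 2*(8 + I) = 16 + 2*I)
-90*((-19 + j(-7, (4 + 0) + 6))/(68 + 9) + 22) = -90*((-19 + (16 + 2*(-7)))/(68 + 9) + 22) = -90*((-19 + (16 - 14))/77 + 22) = -90*((-19 + 2)*(1/77) + 22) = -90*(-17*1/77 + 22) = -90*(-17/77 + 22) = -90*1677/77 = -150930/77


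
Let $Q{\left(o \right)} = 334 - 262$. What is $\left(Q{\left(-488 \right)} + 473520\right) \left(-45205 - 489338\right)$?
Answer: $-253155288456$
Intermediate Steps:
$Q{\left(o \right)} = 72$
$\left(Q{\left(-488 \right)} + 473520\right) \left(-45205 - 489338\right) = \left(72 + 473520\right) \left(-45205 - 489338\right) = 473592 \left(-534543\right) = -253155288456$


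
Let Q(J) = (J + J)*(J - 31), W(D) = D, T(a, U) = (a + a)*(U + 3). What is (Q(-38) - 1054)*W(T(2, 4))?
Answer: 117320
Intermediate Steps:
T(a, U) = 2*a*(3 + U) (T(a, U) = (2*a)*(3 + U) = 2*a*(3 + U))
Q(J) = 2*J*(-31 + J) (Q(J) = (2*J)*(-31 + J) = 2*J*(-31 + J))
(Q(-38) - 1054)*W(T(2, 4)) = (2*(-38)*(-31 - 38) - 1054)*(2*2*(3 + 4)) = (2*(-38)*(-69) - 1054)*(2*2*7) = (5244 - 1054)*28 = 4190*28 = 117320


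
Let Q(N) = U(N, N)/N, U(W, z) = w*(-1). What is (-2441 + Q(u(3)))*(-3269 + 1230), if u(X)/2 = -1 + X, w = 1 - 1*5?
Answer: 4975160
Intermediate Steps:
w = -4 (w = 1 - 5 = -4)
u(X) = -2 + 2*X (u(X) = 2*(-1 + X) = -2 + 2*X)
U(W, z) = 4 (U(W, z) = -4*(-1) = 4)
Q(N) = 4/N
(-2441 + Q(u(3)))*(-3269 + 1230) = (-2441 + 4/(-2 + 2*3))*(-3269 + 1230) = (-2441 + 4/(-2 + 6))*(-2039) = (-2441 + 4/4)*(-2039) = (-2441 + 4*(¼))*(-2039) = (-2441 + 1)*(-2039) = -2440*(-2039) = 4975160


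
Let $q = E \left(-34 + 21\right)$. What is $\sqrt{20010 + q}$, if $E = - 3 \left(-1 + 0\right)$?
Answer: $3 \sqrt{2219} \approx 141.32$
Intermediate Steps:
$E = 3$ ($E = \left(-3\right) \left(-1\right) = 3$)
$q = -39$ ($q = 3 \left(-34 + 21\right) = 3 \left(-13\right) = -39$)
$\sqrt{20010 + q} = \sqrt{20010 - 39} = \sqrt{19971} = 3 \sqrt{2219}$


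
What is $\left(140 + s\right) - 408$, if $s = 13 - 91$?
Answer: $-346$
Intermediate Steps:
$s = -78$
$\left(140 + s\right) - 408 = \left(140 - 78\right) - 408 = 62 - 408 = -346$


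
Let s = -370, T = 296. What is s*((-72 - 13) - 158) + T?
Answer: 90206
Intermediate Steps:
s*((-72 - 13) - 158) + T = -370*((-72 - 13) - 158) + 296 = -370*(-85 - 158) + 296 = -370*(-243) + 296 = 89910 + 296 = 90206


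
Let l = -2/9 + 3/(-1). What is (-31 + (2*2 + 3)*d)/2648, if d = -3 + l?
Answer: -671/23832 ≈ -0.028155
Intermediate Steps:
l = -29/9 (l = -2*1/9 + 3*(-1) = -2/9 - 3 = -29/9 ≈ -3.2222)
d = -56/9 (d = -3 - 29/9 = -56/9 ≈ -6.2222)
(-31 + (2*2 + 3)*d)/2648 = (-31 + (2*2 + 3)*(-56/9))/2648 = (-31 + (4 + 3)*(-56/9))*(1/2648) = (-31 + 7*(-56/9))*(1/2648) = (-31 - 392/9)*(1/2648) = -671/9*1/2648 = -671/23832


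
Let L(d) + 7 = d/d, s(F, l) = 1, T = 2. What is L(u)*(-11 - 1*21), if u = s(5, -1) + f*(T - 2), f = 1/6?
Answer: 192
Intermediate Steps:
f = ⅙ ≈ 0.16667
u = 1 (u = 1 + (2 - 2)/6 = 1 + (⅙)*0 = 1 + 0 = 1)
L(d) = -6 (L(d) = -7 + d/d = -7 + 1 = -6)
L(u)*(-11 - 1*21) = -6*(-11 - 1*21) = -6*(-11 - 21) = -6*(-32) = 192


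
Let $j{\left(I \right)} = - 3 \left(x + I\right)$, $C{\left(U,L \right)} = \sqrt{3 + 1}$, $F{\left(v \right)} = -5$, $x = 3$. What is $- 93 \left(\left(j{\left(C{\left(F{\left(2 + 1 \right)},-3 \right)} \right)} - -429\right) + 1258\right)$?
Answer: $-155496$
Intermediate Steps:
$C{\left(U,L \right)} = 2$ ($C{\left(U,L \right)} = \sqrt{4} = 2$)
$j{\left(I \right)} = -9 - 3 I$ ($j{\left(I \right)} = - 3 \left(3 + I\right) = -9 - 3 I$)
$- 93 \left(\left(j{\left(C{\left(F{\left(2 + 1 \right)},-3 \right)} \right)} - -429\right) + 1258\right) = - 93 \left(\left(\left(-9 - 6\right) - -429\right) + 1258\right) = - 93 \left(\left(\left(-9 - 6\right) + 429\right) + 1258\right) = - 93 \left(\left(-15 + 429\right) + 1258\right) = - 93 \left(414 + 1258\right) = \left(-93\right) 1672 = -155496$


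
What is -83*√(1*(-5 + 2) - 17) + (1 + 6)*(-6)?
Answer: -42 - 166*I*√5 ≈ -42.0 - 371.19*I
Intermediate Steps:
-83*√(1*(-5 + 2) - 17) + (1 + 6)*(-6) = -83*√(1*(-3) - 17) + 7*(-6) = -83*√(-3 - 17) - 42 = -166*I*√5 - 42 = -42 - 166*I*√5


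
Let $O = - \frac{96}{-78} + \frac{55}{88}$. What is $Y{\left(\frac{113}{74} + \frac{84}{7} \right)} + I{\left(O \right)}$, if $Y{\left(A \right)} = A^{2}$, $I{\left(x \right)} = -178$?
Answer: $\frac{27273}{5476} \approx 4.9805$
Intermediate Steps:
$O = \frac{193}{104}$ ($O = \left(-96\right) \left(- \frac{1}{78}\right) + 55 \cdot \frac{1}{88} = \frac{16}{13} + \frac{5}{8} = \frac{193}{104} \approx 1.8558$)
$Y{\left(\frac{113}{74} + \frac{84}{7} \right)} + I{\left(O \right)} = \left(\frac{113}{74} + \frac{84}{7}\right)^{2} - 178 = \left(113 \cdot \frac{1}{74} + 84 \cdot \frac{1}{7}\right)^{2} - 178 = \left(\frac{113}{74} + 12\right)^{2} - 178 = \left(\frac{1001}{74}\right)^{2} - 178 = \frac{1002001}{5476} - 178 = \frac{27273}{5476}$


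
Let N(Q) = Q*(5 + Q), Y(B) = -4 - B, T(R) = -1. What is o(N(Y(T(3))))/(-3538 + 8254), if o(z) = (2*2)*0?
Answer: 0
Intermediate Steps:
o(z) = 0 (o(z) = 4*0 = 0)
o(N(Y(T(3))))/(-3538 + 8254) = 0/(-3538 + 8254) = 0/4716 = 0*(1/4716) = 0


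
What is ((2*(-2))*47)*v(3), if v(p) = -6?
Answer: 1128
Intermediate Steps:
((2*(-2))*47)*v(3) = ((2*(-2))*47)*(-6) = -4*47*(-6) = -188*(-6) = 1128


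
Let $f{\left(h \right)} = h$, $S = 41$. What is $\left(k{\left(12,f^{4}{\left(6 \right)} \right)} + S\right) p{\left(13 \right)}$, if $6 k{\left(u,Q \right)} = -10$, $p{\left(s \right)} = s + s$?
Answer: $\frac{3068}{3} \approx 1022.7$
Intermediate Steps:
$p{\left(s \right)} = 2 s$
$k{\left(u,Q \right)} = - \frac{5}{3}$ ($k{\left(u,Q \right)} = \frac{1}{6} \left(-10\right) = - \frac{5}{3}$)
$\left(k{\left(12,f^{4}{\left(6 \right)} \right)} + S\right) p{\left(13 \right)} = \left(- \frac{5}{3} + 41\right) 2 \cdot 13 = \frac{118}{3} \cdot 26 = \frac{3068}{3}$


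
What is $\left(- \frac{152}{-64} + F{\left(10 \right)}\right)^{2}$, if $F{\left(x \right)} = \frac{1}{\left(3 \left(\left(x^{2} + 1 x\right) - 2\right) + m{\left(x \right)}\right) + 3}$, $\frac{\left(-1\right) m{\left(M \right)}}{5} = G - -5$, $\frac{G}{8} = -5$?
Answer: $\frac{22781529}{4032064} \approx 5.6501$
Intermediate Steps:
$G = -40$ ($G = 8 \left(-5\right) = -40$)
$m{\left(M \right)} = 175$ ($m{\left(M \right)} = - 5 \left(-40 - -5\right) = - 5 \left(-40 + 5\right) = \left(-5\right) \left(-35\right) = 175$)
$F{\left(x \right)} = \frac{1}{172 + 3 x + 3 x^{2}}$ ($F{\left(x \right)} = \frac{1}{\left(3 \left(\left(x^{2} + 1 x\right) - 2\right) + 175\right) + 3} = \frac{1}{\left(3 \left(\left(x^{2} + x\right) - 2\right) + 175\right) + 3} = \frac{1}{\left(3 \left(\left(x + x^{2}\right) - 2\right) + 175\right) + 3} = \frac{1}{\left(3 \left(-2 + x + x^{2}\right) + 175\right) + 3} = \frac{1}{\left(\left(-6 + 3 x + 3 x^{2}\right) + 175\right) + 3} = \frac{1}{\left(169 + 3 x + 3 x^{2}\right) + 3} = \frac{1}{172 + 3 x + 3 x^{2}}$)
$\left(- \frac{152}{-64} + F{\left(10 \right)}\right)^{2} = \left(- \frac{152}{-64} + \frac{1}{172 + 3 \cdot 10 + 3 \cdot 10^{2}}\right)^{2} = \left(\left(-152\right) \left(- \frac{1}{64}\right) + \frac{1}{172 + 30 + 3 \cdot 100}\right)^{2} = \left(\frac{19}{8} + \frac{1}{172 + 30 + 300}\right)^{2} = \left(\frac{19}{8} + \frac{1}{502}\right)^{2} = \left(\frac{4773}{2008}\right)^{2} = \frac{22781529}{4032064}$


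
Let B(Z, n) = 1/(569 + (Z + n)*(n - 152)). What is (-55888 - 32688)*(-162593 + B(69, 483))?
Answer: 2639583191212032/183281 ≈ 1.4402e+10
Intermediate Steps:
B(Z, n) = 1/(569 + (-152 + n)*(Z + n)) (B(Z, n) = 1/(569 + (Z + n)*(-152 + n)) = 1/(569 + (-152 + n)*(Z + n)))
(-55888 - 32688)*(-162593 + B(69, 483)) = (-55888 - 32688)*(-162593 + 1/(569 + 483² - 152*69 - 152*483 + 69*483)) = -88576*(-162593 + 1/(569 + 233289 - 10488 - 73416 + 33327)) = -88576*(-162593 + 1/183281) = -88576*(-29800207632/183281) = 2639583191212032/183281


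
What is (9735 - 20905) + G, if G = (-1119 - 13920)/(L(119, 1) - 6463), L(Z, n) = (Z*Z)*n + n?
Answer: -86012869/7699 ≈ -11172.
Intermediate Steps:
L(Z, n) = n + n*Z² (L(Z, n) = Z²*n + n = n*Z² + n = n + n*Z²)
G = -15039/7699 (G = (-1119 - 13920)/(1*(1 + 119²) - 6463) = -15039/(1*(1 + 14161) - 6463) = -15039/(1*14162 - 6463) = -15039/(14162 - 6463) = -15039/7699 ≈ -1.9534)
(9735 - 20905) + G = (9735 - 20905) - 15039/7699 = -11170 - 15039/7699 = -86012869/7699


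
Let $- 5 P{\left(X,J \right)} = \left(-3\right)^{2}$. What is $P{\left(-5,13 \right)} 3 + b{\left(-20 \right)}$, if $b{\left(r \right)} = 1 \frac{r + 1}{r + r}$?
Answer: $- \frac{197}{40} \approx -4.925$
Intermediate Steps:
$P{\left(X,J \right)} = - \frac{9}{5}$ ($P{\left(X,J \right)} = - \frac{\left(-3\right)^{2}}{5} = \left(- \frac{1}{5}\right) 9 = - \frac{9}{5}$)
$b{\left(r \right)} = \frac{1 + r}{2 r}$ ($b{\left(r \right)} = 1 \frac{1 + r}{2 r} = \frac{1 + r}{2 r}$)
$P{\left(-5,13 \right)} 3 + b{\left(-20 \right)} = \left(- \frac{9}{5}\right) 3 + \frac{1 - 20}{2 \left(-20\right)} = - \frac{27}{5} + \frac{1}{2} \left(- \frac{1}{20}\right) \left(-19\right) = - \frac{27}{5} + \frac{19}{40} = - \frac{197}{40}$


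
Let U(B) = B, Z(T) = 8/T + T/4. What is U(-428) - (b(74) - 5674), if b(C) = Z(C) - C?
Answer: 392303/74 ≈ 5301.4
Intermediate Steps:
Z(T) = 8/T + T/4 (Z(T) = 8/T + T*(¼) = 8/T + T/4)
b(C) = 8/C - 3*C/4 (b(C) = (8/C + C/4) - C = 8/C - 3*C/4)
U(-428) - (b(74) - 5674) = -428 - ((8/74 - ¾*74) - 5674) = -428 - ((8*(1/74) - 111/2) - 5674) = -428 - ((4/37 - 111/2) - 5674) = -428 - (-4099/74 - 5674) = -428 - 1*(-423975/74) = -428 + 423975/74 = 392303/74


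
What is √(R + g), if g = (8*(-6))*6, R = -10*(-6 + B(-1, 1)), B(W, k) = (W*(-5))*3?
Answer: 3*I*√42 ≈ 19.442*I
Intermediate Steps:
B(W, k) = -15*W (B(W, k) = -5*W*3 = -15*W)
R = -90 (R = -10*(-6 - 15*(-1)) = -10*(-6 + 15) = -10*9 = -90)
g = -288 (g = -48*6 = -288)
√(R + g) = √(-90 - 288) = √(-378) = 3*I*√42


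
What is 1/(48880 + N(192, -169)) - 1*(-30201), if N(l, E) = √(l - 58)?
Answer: 36078934068173/1194627133 - √134/2389254266 ≈ 30201.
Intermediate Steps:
N(l, E) = √(-58 + l)
1/(48880 + N(192, -169)) - 1*(-30201) = 1/(48880 + √(-58 + 192)) - 1*(-30201) = 1/(48880 + √134) + 30201 = 30201 + 1/(48880 + √134)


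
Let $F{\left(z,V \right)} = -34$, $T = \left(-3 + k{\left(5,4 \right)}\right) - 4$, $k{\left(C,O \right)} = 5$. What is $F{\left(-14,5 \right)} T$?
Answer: $68$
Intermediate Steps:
$T = -2$ ($T = \left(-3 + 5\right) - 4 = 2 - 4 = -2$)
$F{\left(-14,5 \right)} T = \left(-34\right) \left(-2\right) = 68$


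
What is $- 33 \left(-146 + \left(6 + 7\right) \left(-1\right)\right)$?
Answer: $5247$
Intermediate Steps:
$- 33 \left(-146 + \left(6 + 7\right) \left(-1\right)\right) = - 33 \left(-146 + 13 \left(-1\right)\right) = - 33 \left(-146 - 13\right) = \left(-33\right) \left(-159\right) = 5247$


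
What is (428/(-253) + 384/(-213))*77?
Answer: -439404/1633 ≈ -269.08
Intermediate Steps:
(428/(-253) + 384/(-213))*77 = (428*(-1/253) + 384*(-1/213))*77 = (-428/253 - 128/71)*77 = -62772/17963*77 = -439404/1633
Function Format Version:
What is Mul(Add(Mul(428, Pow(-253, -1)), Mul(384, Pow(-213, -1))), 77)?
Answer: Rational(-439404, 1633) ≈ -269.08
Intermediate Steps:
Mul(Add(Mul(428, Pow(-253, -1)), Mul(384, Pow(-213, -1))), 77) = Mul(Add(Mul(428, Rational(-1, 253)), Mul(384, Rational(-1, 213))), 77) = Mul(Add(Rational(-428, 253), Rational(-128, 71)), 77) = Mul(Rational(-62772, 17963), 77) = Rational(-439404, 1633)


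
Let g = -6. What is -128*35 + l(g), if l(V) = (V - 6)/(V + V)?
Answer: -4479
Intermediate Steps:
l(V) = (-6 + V)/(2*V) (l(V) = (-6 + V)/((2*V)) = (-6 + V)*(1/(2*V)) = (-6 + V)/(2*V))
-128*35 + l(g) = -128*35 + (½)*(-6 - 6)/(-6) = -4480 + (½)*(-⅙)*(-12) = -4480 + 1 = -4479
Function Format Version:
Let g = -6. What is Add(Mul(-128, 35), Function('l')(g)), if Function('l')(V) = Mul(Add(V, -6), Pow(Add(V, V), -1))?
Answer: -4479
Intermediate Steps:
Function('l')(V) = Mul(Rational(1, 2), Pow(V, -1), Add(-6, V)) (Function('l')(V) = Mul(Add(-6, V), Pow(Mul(2, V), -1)) = Mul(Add(-6, V), Mul(Rational(1, 2), Pow(V, -1))) = Mul(Rational(1, 2), Pow(V, -1), Add(-6, V)))
Add(Mul(-128, 35), Function('l')(g)) = Add(Mul(-128, 35), Mul(Rational(1, 2), Pow(-6, -1), Add(-6, -6))) = Add(-4480, Mul(Rational(1, 2), Rational(-1, 6), -12)) = Add(-4480, 1) = -4479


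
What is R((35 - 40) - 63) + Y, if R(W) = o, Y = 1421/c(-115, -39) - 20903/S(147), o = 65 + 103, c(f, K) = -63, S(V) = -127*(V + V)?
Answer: 16354523/112014 ≈ 146.00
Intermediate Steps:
S(V) = -254*V
o = 168
Y = -2463829/112014 (Y = 1421/(-63) - 20903/((-254*147)) = 1421*(-1/63) - 20903/(-37338) = -203/9 - 20903*(-1/37338) = -203/9 + 20903/37338 = -2463829/112014 ≈ -21.996)
R(W) = 168
R((35 - 40) - 63) + Y = 168 - 2463829/112014 = 16354523/112014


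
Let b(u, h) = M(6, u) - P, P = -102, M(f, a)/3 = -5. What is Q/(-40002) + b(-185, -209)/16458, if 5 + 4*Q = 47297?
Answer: -5308410/18287581 ≈ -0.29027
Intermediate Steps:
Q = 11823 (Q = -5/4 + (1/4)*47297 = -5/4 + 47297/4 = 11823)
M(f, a) = -15 (M(f, a) = 3*(-5) = -15)
b(u, h) = 87 (b(u, h) = -15 - 1*(-102) = -15 + 102 = 87)
Q/(-40002) + b(-185, -209)/16458 = 11823/(-40002) + 87/16458 = 11823*(-1/40002) + 87*(1/16458) = -3941/13334 + 29/5486 = -5308410/18287581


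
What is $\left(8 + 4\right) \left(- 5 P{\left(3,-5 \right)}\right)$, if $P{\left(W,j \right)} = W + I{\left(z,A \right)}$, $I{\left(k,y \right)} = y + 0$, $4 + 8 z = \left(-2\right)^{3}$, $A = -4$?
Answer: $60$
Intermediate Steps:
$z = - \frac{3}{2}$ ($z = - \frac{1}{2} + \frac{\left(-2\right)^{3}}{8} = - \frac{1}{2} + \frac{1}{8} \left(-8\right) = - \frac{1}{2} - 1 = - \frac{3}{2} \approx -1.5$)
$I{\left(k,y \right)} = y$
$P{\left(W,j \right)} = -4 + W$ ($P{\left(W,j \right)} = W - 4 = -4 + W$)
$\left(8 + 4\right) \left(- 5 P{\left(3,-5 \right)}\right) = \left(8 + 4\right) \left(- 5 \left(-4 + 3\right)\right) = 12 \left(\left(-5\right) \left(-1\right)\right) = 12 \cdot 5 = 60$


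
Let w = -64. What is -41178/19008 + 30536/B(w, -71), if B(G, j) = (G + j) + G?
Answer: -98103785/630432 ≈ -155.61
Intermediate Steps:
B(G, j) = j + 2*G
-41178/19008 + 30536/B(w, -71) = -41178/19008 + 30536/(-71 + 2*(-64)) = -41178*1/19008 + 30536/(-71 - 128) = -6863/3168 + 30536/(-199) = -6863/3168 + 30536*(-1/199) = -6863/3168 - 30536/199 = -98103785/630432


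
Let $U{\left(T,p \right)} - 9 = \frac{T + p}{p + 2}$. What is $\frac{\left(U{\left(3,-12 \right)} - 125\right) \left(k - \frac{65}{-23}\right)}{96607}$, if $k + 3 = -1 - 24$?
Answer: $\frac{666429}{22219610} \approx 0.029993$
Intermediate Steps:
$k = -28$ ($k = -3 - 25 = -28$)
$U{\left(T,p \right)} = 9 + \frac{T + p}{2 + p}$ ($U{\left(T,p \right)} = 9 + \frac{T + p}{p + 2} = 9 + \frac{T + p}{2 + p}$)
$\frac{\left(U{\left(3,-12 \right)} - 125\right) \left(k - \frac{65}{-23}\right)}{96607} = \frac{\left(\frac{18 + 3 + 10 \left(-12\right)}{2 - 12} - 125\right) \left(-28 - \frac{65}{-23}\right)}{96607} = \left(\frac{18 + 3 - 120}{-10} - 125\right) \left(-28 - - \frac{65}{23}\right) \frac{1}{96607} = \left(\left(- \frac{1}{10}\right) \left(-99\right) - 125\right) \left(-28 + \frac{65}{23}\right) \frac{1}{96607} = \left(\frac{99}{10} - 125\right) \left(- \frac{579}{23}\right) \frac{1}{96607} = \left(- \frac{1151}{10}\right) \left(- \frac{579}{23}\right) \frac{1}{96607} = \frac{666429}{230} \cdot \frac{1}{96607} = \frac{666429}{22219610}$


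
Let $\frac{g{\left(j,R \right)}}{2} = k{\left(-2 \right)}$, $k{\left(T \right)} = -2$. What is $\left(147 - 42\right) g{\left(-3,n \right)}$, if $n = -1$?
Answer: $-420$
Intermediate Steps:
$g{\left(j,R \right)} = -4$ ($g{\left(j,R \right)} = 2 \left(-2\right) = -4$)
$\left(147 - 42\right) g{\left(-3,n \right)} = \left(147 - 42\right) \left(-4\right) = 105 \left(-4\right) = -420$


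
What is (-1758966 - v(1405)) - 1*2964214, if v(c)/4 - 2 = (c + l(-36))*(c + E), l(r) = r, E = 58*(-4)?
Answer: -11146536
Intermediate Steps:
E = -232
v(c) = 8 + 4*(-232 + c)*(-36 + c) (v(c) = 8 + 4*((c - 36)*(c - 232)) = 8 + 4*((-36 + c)*(-232 + c)) = 8 + 4*((-232 + c)*(-36 + c)) = 8 + 4*(-232 + c)*(-36 + c))
(-1758966 - v(1405)) - 1*2964214 = (-1758966 - (33416 - 1072*1405 + 4*1405**2)) - 1*2964214 = (-1758966 - (33416 - 1506160 + 4*1974025)) - 2964214 = (-1758966 - (33416 - 1506160 + 7896100)) - 2964214 = (-1758966 - 1*6423356) - 2964214 = (-1758966 - 6423356) - 2964214 = -8182322 - 2964214 = -11146536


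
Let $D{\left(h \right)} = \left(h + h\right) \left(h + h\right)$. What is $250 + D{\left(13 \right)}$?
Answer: $926$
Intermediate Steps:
$D{\left(h \right)} = 4 h^{2}$ ($D{\left(h \right)} = 2 h 2 h = 4 h^{2}$)
$250 + D{\left(13 \right)} = 250 + 4 \cdot 13^{2} = 250 + 4 \cdot 169 = 250 + 676 = 926$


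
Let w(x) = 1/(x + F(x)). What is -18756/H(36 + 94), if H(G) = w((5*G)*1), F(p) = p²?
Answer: -7936601400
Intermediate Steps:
w(x) = 1/(x + x²)
H(G) = 1/(5*G*(1 + 5*G)) (H(G) = 1/((((5*G)*1))*(1 + (5*G)*1)) = 1/(((5*G))*(1 + 5*G)) = (1/(5*G))/(1 + 5*G) = 1/(5*G*(1 + 5*G)))
-18756/H(36 + 94) = -18756*5*(1 + 5*(36 + 94))*(36 + 94) = -18756/((⅕)/(130*(1 + 5*130))) = -18756/((⅕)*(1/130)/(1 + 650)) = -18756/((⅕)*(1/130)/651) = -18756/((⅕)*(1/130)*(1/651)) = -18756/1/423150 = -18756*423150 = -7936601400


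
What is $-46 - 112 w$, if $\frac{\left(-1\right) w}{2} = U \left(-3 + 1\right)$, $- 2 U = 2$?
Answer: $402$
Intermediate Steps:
$U = -1$ ($U = \left(- \frac{1}{2}\right) 2 = -1$)
$w = -4$ ($w = - 2 \left(- (-3 + 1)\right) = - 2 \left(\left(-1\right) \left(-2\right)\right) = \left(-2\right) 2 = -4$)
$-46 - 112 w = -46 - -448 = -46 + 448 = 402$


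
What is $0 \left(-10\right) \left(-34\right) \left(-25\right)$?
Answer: $0$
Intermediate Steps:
$0 \left(-10\right) \left(-34\right) \left(-25\right) = 0 \left(-34\right) \left(-25\right) = 0 \left(-25\right) = 0$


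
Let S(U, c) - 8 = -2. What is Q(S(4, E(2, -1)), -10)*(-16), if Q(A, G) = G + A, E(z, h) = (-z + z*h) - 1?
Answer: 64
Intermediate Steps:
E(z, h) = -1 - z + h*z (E(z, h) = (-z + h*z) - 1 = -1 - z + h*z)
S(U, c) = 6 (S(U, c) = 8 - 2 = 6)
Q(A, G) = A + G
Q(S(4, E(2, -1)), -10)*(-16) = (6 - 10)*(-16) = -4*(-16) = 64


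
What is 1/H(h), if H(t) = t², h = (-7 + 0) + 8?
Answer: 1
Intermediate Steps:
h = 1 (h = -7 + 8 = 1)
1/H(h) = 1/(1²) = 1/1 = 1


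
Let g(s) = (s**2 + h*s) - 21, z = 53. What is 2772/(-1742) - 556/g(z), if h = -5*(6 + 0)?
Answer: -1072352/521729 ≈ -2.0554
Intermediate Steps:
h = -30 (h = -5*6 = -30)
g(s) = -21 + s**2 - 30*s (g(s) = (s**2 - 30*s) - 21 = -21 + s**2 - 30*s)
2772/(-1742) - 556/g(z) = 2772/(-1742) - 556/(-21 + 53**2 - 30*53) = 2772*(-1/1742) - 556/(-21 + 2809 - 1590) = -1386/871 - 556/1198 = -1386/871 - 556*1/1198 = -1386/871 - 278/599 = -1072352/521729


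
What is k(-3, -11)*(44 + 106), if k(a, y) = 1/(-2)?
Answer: -75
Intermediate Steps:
k(a, y) = -1/2
k(-3, -11)*(44 + 106) = -(44 + 106)/2 = -1/2*150 = -75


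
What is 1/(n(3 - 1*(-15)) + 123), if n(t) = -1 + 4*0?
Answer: 1/122 ≈ 0.0081967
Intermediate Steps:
n(t) = -1 (n(t) = -1 + 0 = -1)
1/(n(3 - 1*(-15)) + 123) = 1/(-1 + 123) = 1/122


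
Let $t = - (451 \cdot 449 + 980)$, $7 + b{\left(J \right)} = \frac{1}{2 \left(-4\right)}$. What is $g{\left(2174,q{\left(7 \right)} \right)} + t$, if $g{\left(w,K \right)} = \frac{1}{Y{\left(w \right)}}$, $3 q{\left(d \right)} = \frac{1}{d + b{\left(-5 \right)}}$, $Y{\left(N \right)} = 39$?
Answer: $- \frac{7935680}{39} \approx -2.0348 \cdot 10^{5}$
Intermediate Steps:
$b{\left(J \right)} = - \frac{57}{8}$ ($b{\left(J \right)} = -7 + \frac{1}{2 \left(-4\right)} = -7 + \frac{1}{-8} = -7 - \frac{1}{8} = - \frac{57}{8}$)
$t = -203479$ ($t = - (202499 + 980) = \left(-1\right) 203479 = -203479$)
$q{\left(d \right)} = \frac{1}{3 \left(- \frac{57}{8} + d\right)}$ ($q{\left(d \right)} = \frac{1}{3 \left(d - \frac{57}{8}\right)} = \frac{1}{3 \left(- \frac{57}{8} + d\right)}$)
$g{\left(w,K \right)} = \frac{1}{39}$
$g{\left(2174,q{\left(7 \right)} \right)} + t = \frac{1}{39} - 203479 = - \frac{7935680}{39}$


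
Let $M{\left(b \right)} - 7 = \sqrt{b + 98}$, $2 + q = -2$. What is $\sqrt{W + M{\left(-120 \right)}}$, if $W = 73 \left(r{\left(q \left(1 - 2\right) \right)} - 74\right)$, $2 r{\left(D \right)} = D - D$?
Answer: $\sqrt{-5395 + i \sqrt{22}} \approx 0.0319 + 73.451 i$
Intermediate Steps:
$q = -4$ ($q = -2 - 2 = -4$)
$r{\left(D \right)} = 0$ ($r{\left(D \right)} = \frac{D - D}{2} = \frac{1}{2} \cdot 0 = 0$)
$W = -5402$ ($W = 73 \left(0 - 74\right) = 73 \left(-74\right) = -5402$)
$M{\left(b \right)} = 7 + \sqrt{98 + b}$ ($M{\left(b \right)} = 7 + \sqrt{b + 98} = 7 + \sqrt{98 + b}$)
$\sqrt{W + M{\left(-120 \right)}} = \sqrt{-5402 + \left(7 + \sqrt{98 - 120}\right)} = \sqrt{-5402 + \left(7 + \sqrt{-22}\right)} = \sqrt{-5402 + \left(7 + i \sqrt{22}\right)} = \sqrt{-5395 + i \sqrt{22}}$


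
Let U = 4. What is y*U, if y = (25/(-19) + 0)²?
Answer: 2500/361 ≈ 6.9252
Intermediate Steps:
y = 625/361 (y = (25*(-1/19) + 0)² = (-25/19 + 0)² = (-25/19)² = 625/361 ≈ 1.7313)
y*U = (625/361)*4 = 2500/361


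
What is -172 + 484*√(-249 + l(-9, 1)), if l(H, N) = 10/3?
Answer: -172 + 484*I*√2211/3 ≈ -172.0 + 7586.1*I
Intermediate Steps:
l(H, N) = 10/3 (l(H, N) = 10*(⅓) = 10/3)
-172 + 484*√(-249 + l(-9, 1)) = -172 + 484*√(-249 + 10/3) = -172 + 484*√(-737/3) = -172 + 484*(I*√2211/3) = -172 + 484*I*√2211/3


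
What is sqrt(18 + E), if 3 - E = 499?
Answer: I*sqrt(478) ≈ 21.863*I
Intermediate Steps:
E = -496 (E = 3 - 1*499 = 3 - 499 = -496)
sqrt(18 + E) = sqrt(18 - 496) = sqrt(-478) = I*sqrt(478)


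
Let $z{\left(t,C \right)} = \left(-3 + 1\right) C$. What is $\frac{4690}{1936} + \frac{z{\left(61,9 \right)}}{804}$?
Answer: $\frac{155663}{64856} \approx 2.4001$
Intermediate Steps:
$z{\left(t,C \right)} = - 2 C$
$\frac{4690}{1936} + \frac{z{\left(61,9 \right)}}{804} = \frac{4690}{1936} + \frac{\left(-2\right) 9}{804} = 4690 \cdot \frac{1}{1936} - \frac{3}{134} = \frac{2345}{968} - \frac{3}{134} = \frac{155663}{64856}$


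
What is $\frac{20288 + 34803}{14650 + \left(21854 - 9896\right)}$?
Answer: $\frac{55091}{26608} \approx 2.0705$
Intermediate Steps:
$\frac{20288 + 34803}{14650 + \left(21854 - 9896\right)} = \frac{55091}{14650 + \left(21854 - 9896\right)} = \frac{55091}{14650 + 11958} = \frac{55091}{26608}$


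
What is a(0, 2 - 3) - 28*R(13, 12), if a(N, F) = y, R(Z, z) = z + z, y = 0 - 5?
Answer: -677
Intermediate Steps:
y = -5
R(Z, z) = 2*z
a(N, F) = -5
a(0, 2 - 3) - 28*R(13, 12) = -5 - 56*12 = -5 - 28*24 = -5 - 672 = -677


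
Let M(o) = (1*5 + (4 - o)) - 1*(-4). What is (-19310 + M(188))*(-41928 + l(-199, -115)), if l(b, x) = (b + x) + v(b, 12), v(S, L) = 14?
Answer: 822812580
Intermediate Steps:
M(o) = 13 - o (M(o) = (5 + (4 - o)) + 4 = (9 - o) + 4 = 13 - o)
l(b, x) = 14 + b + x (l(b, x) = (b + x) + 14 = 14 + b + x)
(-19310 + M(188))*(-41928 + l(-199, -115)) = (-19310 + (13 - 1*188))*(-41928 + (14 - 199 - 115)) = (-19310 + (13 - 188))*(-41928 - 300) = (-19310 - 175)*(-42228) = -19485*(-42228) = 822812580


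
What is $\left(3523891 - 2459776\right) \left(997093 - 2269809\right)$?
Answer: $-1354316186340$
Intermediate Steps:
$\left(3523891 - 2459776\right) \left(997093 - 2269809\right) = 1064115 \left(-1272716\right) = -1354316186340$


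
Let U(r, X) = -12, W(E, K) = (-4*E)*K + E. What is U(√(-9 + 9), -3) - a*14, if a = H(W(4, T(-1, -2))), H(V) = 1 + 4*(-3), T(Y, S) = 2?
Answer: 142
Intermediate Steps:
W(E, K) = E - 4*E*K (W(E, K) = -4*E*K + E = E - 4*E*K)
H(V) = -11 (H(V) = 1 - 12 = -11)
a = -11
U(√(-9 + 9), -3) - a*14 = -12 - (-11)*14 = -12 - 1*(-154) = -12 + 154 = 142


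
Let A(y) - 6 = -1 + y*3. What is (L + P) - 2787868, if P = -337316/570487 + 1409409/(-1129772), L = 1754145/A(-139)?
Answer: -92678507281360491903/33192792306646 ≈ -2.7921e+6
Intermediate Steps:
A(y) = 5 + 3*y (A(y) = 6 + (-1 + y*3) = 6 + (-1 + 3*y) = 5 + 3*y)
L = -1754145/412 (L = 1754145/(5 + 3*(-139)) = 1754145/(5 - 417) = 1754145/(-412) = 1754145*(-1/412) = -1754145/412 ≈ -4257.6)
P = -1185139684135/644520238964 (P = -337316*1/570487 + 1409409*(-1/1129772) = -337316/570487 - 1409409/1129772 = -1185139684135/644520238964 ≈ -1.8388)
(L + P) - 2787868 = (-1754145/412 - 1185139684135/644520238964) - 2787868 = -141383779015921175/33192792306646 - 2787868 = -92678507281360491903/33192792306646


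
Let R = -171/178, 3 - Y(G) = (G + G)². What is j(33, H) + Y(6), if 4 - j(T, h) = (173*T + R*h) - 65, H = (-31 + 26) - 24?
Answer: -1033977/178 ≈ -5808.9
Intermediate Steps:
Y(G) = 3 - 4*G² (Y(G) = 3 - (G + G)² = 3 - (2*G)² = 3 - 4*G²)
R = -171/178 (R = -171*1/178 = -171/178 ≈ -0.96067)
H = -29 (H = -5 - 24 = -29)
j(T, h) = 69 - 173*T + 171*h/178 (j(T, h) = 4 - ((173*T - 171*h/178) - 65) = 4 - (-65 + 173*T - 171*h/178) = 4 + (65 - 173*T + 171*h/178) = 69 - 173*T + 171*h/178)
j(33, H) + Y(6) = (69 - 173*33 + (171/178)*(-29)) + (3 - 4*6²) = (69 - 5709 - 4959/178) + (3 - 4*36) = -1008879/178 + (3 - 144) = -1008879/178 - 141 = -1033977/178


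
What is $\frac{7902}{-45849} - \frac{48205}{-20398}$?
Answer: $\frac{22031893}{10056214} \approx 2.1909$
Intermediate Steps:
$\frac{7902}{-45849} - \frac{48205}{-20398} = 7902 \left(- \frac{1}{45849}\right) - - \frac{1555}{658} = - \frac{2634}{15283} + \frac{1555}{658} = \frac{22031893}{10056214}$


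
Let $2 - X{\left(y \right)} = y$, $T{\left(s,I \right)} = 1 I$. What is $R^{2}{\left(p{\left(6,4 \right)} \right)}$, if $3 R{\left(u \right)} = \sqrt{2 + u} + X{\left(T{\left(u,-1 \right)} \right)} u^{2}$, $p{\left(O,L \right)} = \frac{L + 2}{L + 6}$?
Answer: $\frac{2354}{5625} + \frac{6 \sqrt{65}}{125} \approx 0.80548$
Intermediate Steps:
$T{\left(s,I \right)} = I$
$X{\left(y \right)} = 2 - y$
$p{\left(O,L \right)} = \frac{2 + L}{6 + L}$
$R{\left(u \right)} = u^{2} + \frac{\sqrt{2 + u}}{3}$ ($R{\left(u \right)} = \frac{\sqrt{2 + u} + \left(2 - -1\right) u^{2}}{3} = \frac{\sqrt{2 + u} + \left(2 + 1\right) u^{2}}{3} = \frac{\sqrt{2 + u} + 3 u^{2}}{3} = u^{2} + \frac{\sqrt{2 + u}}{3}$)
$R^{2}{\left(p{\left(6,4 \right)} \right)} = \left(\left(\frac{2 + 4}{6 + 4}\right)^{2} + \frac{\sqrt{2 + \frac{2 + 4}{6 + 4}}}{3}\right)^{2} = \left(\left(\frac{1}{10} \cdot 6\right)^{2} + \frac{\sqrt{2 + \frac{1}{10} \cdot 6}}{3}\right)^{2} = \left(\left(\frac{3}{5}\right)^{2} + \frac{\sqrt{2 + \frac{3}{5}}}{3}\right)^{2} = \left(\frac{9}{25} + \frac{\sqrt{\frac{13}{5}}}{3}\right)^{2} = \left(\frac{9}{25} + \frac{\frac{1}{5} \sqrt{65}}{3}\right)^{2} = \left(\frac{9}{25} + \frac{\sqrt{65}}{15}\right)^{2}$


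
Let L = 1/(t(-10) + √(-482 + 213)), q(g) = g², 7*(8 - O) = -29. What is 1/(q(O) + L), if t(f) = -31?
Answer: 435376319/64184821601 + 2401*I*√269/64184821601 ≈ 0.0067832 + 6.1353e-7*I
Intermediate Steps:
O = 85/7 (O = 8 - ⅐*(-29) = 8 + 29/7 = 85/7 ≈ 12.143)
L = 1/(-31 + I*√269) (L = 1/(-31 + √(-482 + 213)) = 1/(-31 + √(-269)) = 1/(-31 + I*√269) ≈ -0.025203 - 0.013334*I)
1/(q(O) + L) = 1/((85/7)² + (-31/1230 - I*√269/1230)) = 1/(7225/49 + (-31/1230 - I*√269/1230)) = 1/(8885231/60270 - I*√269/1230)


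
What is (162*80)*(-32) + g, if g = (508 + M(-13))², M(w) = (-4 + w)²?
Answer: 220489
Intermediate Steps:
g = 635209 (g = (508 + (-4 - 13)²)² = (508 + (-17)²)² = (508 + 289)² = 797² = 635209)
(162*80)*(-32) + g = (162*80)*(-32) + 635209 = 12960*(-32) + 635209 = -414720 + 635209 = 220489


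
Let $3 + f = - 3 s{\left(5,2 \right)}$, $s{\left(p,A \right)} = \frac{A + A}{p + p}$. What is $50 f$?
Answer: $-210$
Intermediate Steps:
$s{\left(p,A \right)} = \frac{A}{p}$ ($s{\left(p,A \right)} = \frac{2 A}{2 p} = 2 A \frac{1}{2 p} = \frac{A}{p}$)
$f = - \frac{21}{5}$ ($f = -3 - 3 \cdot \frac{2}{5} = -3 - 3 \cdot 2 \cdot \frac{1}{5} = -3 - \frac{6}{5} = - \frac{21}{5} \approx -4.2$)
$50 f = 50 \left(- \frac{21}{5}\right) = -210$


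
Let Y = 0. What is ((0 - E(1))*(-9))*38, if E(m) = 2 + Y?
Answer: 684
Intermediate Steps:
E(m) = 2 (E(m) = 2 + 0 = 2)
((0 - E(1))*(-9))*38 = ((0 - 1*2)*(-9))*38 = ((0 - 2)*(-9))*38 = -2*(-9)*38 = 18*38 = 684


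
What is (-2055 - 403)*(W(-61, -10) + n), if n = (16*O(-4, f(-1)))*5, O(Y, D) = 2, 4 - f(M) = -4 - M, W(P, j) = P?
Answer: -243342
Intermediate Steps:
f(M) = 8 + M (f(M) = 4 - (-4 - M) = 4 + (4 + M) = 8 + M)
n = 160 (n = (16*2)*5 = 32*5 = 160)
(-2055 - 403)*(W(-61, -10) + n) = (-2055 - 403)*(-61 + 160) = -2458*99 = -243342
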